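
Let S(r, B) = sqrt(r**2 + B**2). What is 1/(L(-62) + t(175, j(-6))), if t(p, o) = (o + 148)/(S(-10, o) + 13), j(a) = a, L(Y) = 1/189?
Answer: 21982401/240325355 + 3381588*sqrt(34)/240325355 ≈ 0.17352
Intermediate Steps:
S(r, B) = sqrt(B**2 + r**2)
L(Y) = 1/189
t(p, o) = (148 + o)/(13 + sqrt(100 + o**2)) (t(p, o) = (o + 148)/(sqrt(o**2 + (-10)**2) + 13) = (148 + o)/(sqrt(o**2 + 100) + 13) = (148 + o)/(sqrt(100 + o**2) + 13) = (148 + o)/(13 + sqrt(100 + o**2)))
1/(L(-62) + t(175, j(-6))) = 1/(1/189 + (148 - 6)/(13 + sqrt(100 + (-6)**2))) = 1/(1/189 + 142/(13 + sqrt(100 + 36))) = 1/(1/189 + 142/(13 + sqrt(136))) = 1/(1/189 + 142/(13 + 2*sqrt(34)))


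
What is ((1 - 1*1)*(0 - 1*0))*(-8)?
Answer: 0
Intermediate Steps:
((1 - 1*1)*(0 - 1*0))*(-8) = ((1 - 1)*(0 + 0))*(-8) = (0*0)*(-8) = 0*(-8) = 0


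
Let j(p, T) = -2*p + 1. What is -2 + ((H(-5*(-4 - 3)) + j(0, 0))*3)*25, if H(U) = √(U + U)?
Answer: 73 + 75*√70 ≈ 700.50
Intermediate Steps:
j(p, T) = 1 - 2*p
H(U) = √2*√U (H(U) = √(2*U) = √2*√U)
-2 + ((H(-5*(-4 - 3)) + j(0, 0))*3)*25 = -2 + ((√2*√(-5*(-4 - 3)) + (1 - 2*0))*3)*25 = -2 + ((√2*√(-5*(-7)) + (1 + 0))*3)*25 = -2 + ((√2*√35 + 1)*3)*25 = -2 + ((√70 + 1)*3)*25 = -2 + ((1 + √70)*3)*25 = -2 + (3 + 3*√70)*25 = -2 + (75 + 75*√70) = 73 + 75*√70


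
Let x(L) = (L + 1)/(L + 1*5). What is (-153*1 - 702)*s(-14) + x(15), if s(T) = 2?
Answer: -8546/5 ≈ -1709.2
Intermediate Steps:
x(L) = (1 + L)/(5 + L) (x(L) = (1 + L)/(L + 5) = (1 + L)/(5 + L))
(-153*1 - 702)*s(-14) + x(15) = (-153*1 - 702)*2 + (1 + 15)/(5 + 15) = (-153 - 702)*2 + 16/20 = -855*2 + (1/20)*16 = -1710 + ⅘ = -8546/5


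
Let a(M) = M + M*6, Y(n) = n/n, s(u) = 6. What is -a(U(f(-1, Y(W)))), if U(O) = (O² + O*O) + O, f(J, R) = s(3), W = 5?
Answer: -546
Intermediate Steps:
Y(n) = 1
f(J, R) = 6
U(O) = O + 2*O² (U(O) = (O² + O²) + O = 2*O² + O = O + 2*O²)
a(M) = 7*M (a(M) = M + 6*M = 7*M)
-a(U(f(-1, Y(W)))) = -7*6*(1 + 2*6) = -7*6*(1 + 12) = -7*6*13 = -7*78 = -1*546 = -546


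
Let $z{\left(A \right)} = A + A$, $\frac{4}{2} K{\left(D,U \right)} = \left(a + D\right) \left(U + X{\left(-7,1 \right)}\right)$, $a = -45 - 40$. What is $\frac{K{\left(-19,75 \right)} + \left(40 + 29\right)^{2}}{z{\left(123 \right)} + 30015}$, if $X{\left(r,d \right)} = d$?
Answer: $\frac{809}{30261} \approx 0.026734$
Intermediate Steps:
$a = -85$
$K{\left(D,U \right)} = \frac{\left(1 + U\right) \left(-85 + D\right)}{2}$ ($K{\left(D,U \right)} = \frac{\left(-85 + D\right) \left(U + 1\right)}{2} = \frac{\left(-85 + D\right) \left(1 + U\right)}{2} = \frac{\left(1 + U\right) \left(-85 + D\right)}{2}$)
$z{\left(A \right)} = 2 A$
$\frac{K{\left(-19,75 \right)} + \left(40 + 29\right)^{2}}{z{\left(123 \right)} + 30015} = \frac{\left(- \frac{85}{2} + \frac{1}{2} \left(-19\right) - \frac{6375}{2} + \frac{1}{2} \left(-19\right) 75\right) + \left(40 + 29\right)^{2}}{2 \cdot 123 + 30015} = \frac{\left(- \frac{85}{2} - \frac{19}{2} - \frac{6375}{2} - \frac{1425}{2}\right) + 69^{2}}{246 + 30015} = \frac{-3952 + 4761}{30261} = 809 \cdot \frac{1}{30261} = \frac{809}{30261}$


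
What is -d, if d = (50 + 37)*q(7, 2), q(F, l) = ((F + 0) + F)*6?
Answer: -7308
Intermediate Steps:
q(F, l) = 12*F (q(F, l) = (F + F)*6 = (2*F)*6 = 12*F)
d = 7308 (d = (50 + 37)*(12*7) = 87*84 = 7308)
-d = -1*7308 = -7308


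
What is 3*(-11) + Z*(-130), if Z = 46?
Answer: -6013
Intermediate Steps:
3*(-11) + Z*(-130) = 3*(-11) + 46*(-130) = -33 - 5980 = -6013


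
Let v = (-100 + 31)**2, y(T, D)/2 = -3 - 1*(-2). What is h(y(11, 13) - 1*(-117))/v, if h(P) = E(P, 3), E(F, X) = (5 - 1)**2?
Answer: 16/4761 ≈ 0.0033606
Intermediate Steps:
E(F, X) = 16 (E(F, X) = 4**2 = 16)
y(T, D) = -2 (y(T, D) = 2*(-3 - 1*(-2)) = 2*(-3 + 2) = 2*(-1) = -2)
h(P) = 16
v = 4761 (v = (-69)**2 = 4761)
h(y(11, 13) - 1*(-117))/v = 16/4761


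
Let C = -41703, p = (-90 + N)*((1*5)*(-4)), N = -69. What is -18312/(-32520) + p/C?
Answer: 9170163/18835855 ≈ 0.48685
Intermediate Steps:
p = 3180 (p = (-90 - 69)*((1*5)*(-4)) = -795*(-4) = -159*(-20) = 3180)
-18312/(-32520) + p/C = -18312/(-32520) + 3180/(-41703) = -18312*(-1/32520) + 3180*(-1/41703) = 763/1355 - 1060/13901 = 9170163/18835855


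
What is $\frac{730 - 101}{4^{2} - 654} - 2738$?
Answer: $- \frac{1747473}{638} \approx -2739.0$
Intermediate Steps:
$\frac{730 - 101}{4^{2} - 654} - 2738 = \frac{629}{16 - 654} - 2738 = \frac{629}{-638} - 2738 = 629 \left(- \frac{1}{638}\right) - 2738 = - \frac{629}{638} - 2738 = - \frac{1747473}{638}$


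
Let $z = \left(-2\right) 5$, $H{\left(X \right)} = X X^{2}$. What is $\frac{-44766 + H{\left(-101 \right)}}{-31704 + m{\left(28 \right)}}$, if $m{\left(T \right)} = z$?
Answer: $\frac{1075067}{31714} \approx 33.899$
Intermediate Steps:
$H{\left(X \right)} = X^{3}$
$z = -10$
$m{\left(T \right)} = -10$
$\frac{-44766 + H{\left(-101 \right)}}{-31704 + m{\left(28 \right)}} = \frac{-44766 + \left(-101\right)^{3}}{-31704 - 10} = \frac{-44766 - 1030301}{-31714} = \left(-1075067\right) \left(- \frac{1}{31714}\right) = \frac{1075067}{31714}$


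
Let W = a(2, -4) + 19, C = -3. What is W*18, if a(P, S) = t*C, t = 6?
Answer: 18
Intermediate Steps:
a(P, S) = -18 (a(P, S) = 6*(-3) = -18)
W = 1 (W = -18 + 19 = 1)
W*18 = 1*18 = 18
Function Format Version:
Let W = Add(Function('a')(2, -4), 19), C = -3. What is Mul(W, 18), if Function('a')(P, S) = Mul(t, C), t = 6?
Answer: 18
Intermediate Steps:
Function('a')(P, S) = -18 (Function('a')(P, S) = Mul(6, -3) = -18)
W = 1 (W = Add(-18, 19) = 1)
Mul(W, 18) = Mul(1, 18) = 18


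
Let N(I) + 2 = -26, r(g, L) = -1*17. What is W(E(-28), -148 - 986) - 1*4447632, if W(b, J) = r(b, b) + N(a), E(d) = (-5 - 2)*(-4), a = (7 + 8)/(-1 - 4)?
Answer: -4447677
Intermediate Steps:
r(g, L) = -17
a = -3 (a = 15/(-5) = 15*(-⅕) = -3)
N(I) = -28 (N(I) = -2 - 26 = -28)
E(d) = 28 (E(d) = -7*(-4) = 28)
W(b, J) = -45 (W(b, J) = -17 - 28 = -45)
W(E(-28), -148 - 986) - 1*4447632 = -45 - 1*4447632 = -45 - 4447632 = -4447677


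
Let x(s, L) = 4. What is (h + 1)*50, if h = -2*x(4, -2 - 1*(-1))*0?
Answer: 50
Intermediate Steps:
h = 0 (h = -2*4*0 = -8*0 = 0)
(h + 1)*50 = (0 + 1)*50 = 1*50 = 50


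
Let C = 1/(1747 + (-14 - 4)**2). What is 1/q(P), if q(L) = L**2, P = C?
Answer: 4289041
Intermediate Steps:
C = 1/2071 (C = 1/(1747 + (-18)**2) = 1/(1747 + 324) = 1/2071 ≈ 0.00048286)
P = 1/2071 ≈ 0.00048286
1/q(P) = 1/((1/2071)**2) = 1/(1/4289041) = 4289041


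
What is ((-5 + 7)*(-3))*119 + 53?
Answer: -661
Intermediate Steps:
((-5 + 7)*(-3))*119 + 53 = (2*(-3))*119 + 53 = -6*119 + 53 = -714 + 53 = -661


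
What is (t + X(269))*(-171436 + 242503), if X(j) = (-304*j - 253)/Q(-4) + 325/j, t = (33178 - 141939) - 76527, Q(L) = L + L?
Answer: -26768904607125/2152 ≈ -1.2439e+10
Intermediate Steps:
Q(L) = 2*L
t = -185288 (t = -108761 - 76527 = -185288)
X(j) = 253/8 + 38*j + 325/j (X(j) = (-304*j - 253)/((2*(-4))) + 325/j = (-253 - 304*j)/(-8) + 325/j = (-253 - 304*j)*(-⅛) + 325/j = (253/8 + 38*j) + 325/j = 253/8 + 38*j + 325/j)
(t + X(269))*(-171436 + 242503) = (-185288 + (253/8 + 38*269 + 325/269))*(-171436 + 242503) = (-185288 + (253/8 + 10222 + 325*(1/269)))*71067 = (-185288 + (253/8 + 10222 + 325/269))*71067 = (-185288 + 22068401/2152)*71067 = -376671375/2152*71067 = -26768904607125/2152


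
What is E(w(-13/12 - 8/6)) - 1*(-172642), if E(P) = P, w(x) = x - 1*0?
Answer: 2071675/12 ≈ 1.7264e+5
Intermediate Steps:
w(x) = x (w(x) = x + 0 = x)
E(w(-13/12 - 8/6)) - 1*(-172642) = (-13/12 - 8/6) - 1*(-172642) = (-13*1/12 - 8*⅙) + 172642 = (-13/12 - 4/3) + 172642 = -29/12 + 172642 = 2071675/12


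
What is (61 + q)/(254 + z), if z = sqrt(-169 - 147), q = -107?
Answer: -2921/16208 + 23*I*sqrt(79)/16208 ≈ -0.18022 + 0.012613*I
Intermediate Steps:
z = 2*I*sqrt(79) (z = sqrt(-316) = 2*I*sqrt(79) ≈ 17.776*I)
(61 + q)/(254 + z) = (61 - 107)/(254 + 2*I*sqrt(79)) = -46/(254 + 2*I*sqrt(79))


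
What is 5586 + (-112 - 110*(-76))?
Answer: 13834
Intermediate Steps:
5586 + (-112 - 110*(-76)) = 5586 + (-112 + 8360) = 5586 + 8248 = 13834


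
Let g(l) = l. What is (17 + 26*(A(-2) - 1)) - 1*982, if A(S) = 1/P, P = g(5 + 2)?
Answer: -6911/7 ≈ -987.29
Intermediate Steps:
P = 7 (P = 5 + 2 = 7)
A(S) = ⅐ (A(S) = 1/7 = ⅐)
(17 + 26*(A(-2) - 1)) - 1*982 = (17 + 26*(⅐ - 1)) - 1*982 = (17 + 26*(-6/7)) - 982 = (17 - 156/7) - 982 = -37/7 - 982 = -6911/7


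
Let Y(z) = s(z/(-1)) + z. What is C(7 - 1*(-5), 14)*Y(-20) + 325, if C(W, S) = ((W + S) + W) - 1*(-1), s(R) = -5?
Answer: -650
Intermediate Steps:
Y(z) = -5 + z
C(W, S) = 1 + S + 2*W (C(W, S) = ((S + W) + W) + 1 = (S + 2*W) + 1 = 1 + S + 2*W)
C(7 - 1*(-5), 14)*Y(-20) + 325 = (1 + 14 + 2*(7 - 1*(-5)))*(-5 - 20) + 325 = (1 + 14 + 2*(7 + 5))*(-25) + 325 = (1 + 14 + 2*12)*(-25) + 325 = (1 + 14 + 24)*(-25) + 325 = 39*(-25) + 325 = -975 + 325 = -650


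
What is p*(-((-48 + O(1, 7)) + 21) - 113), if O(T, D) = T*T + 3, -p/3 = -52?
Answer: -14040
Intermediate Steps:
p = 156 (p = -3*(-52) = 156)
O(T, D) = 3 + T² (O(T, D) = T² + 3 = 3 + T²)
p*(-((-48 + O(1, 7)) + 21) - 113) = 156*(-((-48 + (3 + 1²)) + 21) - 113) = 156*(-((-48 + (3 + 1)) + 21) - 113) = 156*(-((-48 + 4) + 21) - 113) = 156*(-(-44 + 21) - 113) = 156*(-1*(-23) - 113) = 156*(23 - 113) = 156*(-90) = -14040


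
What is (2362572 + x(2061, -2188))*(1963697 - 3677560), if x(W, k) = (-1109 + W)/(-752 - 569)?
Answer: -5348892144177580/1321 ≈ -4.0491e+12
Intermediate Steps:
x(W, k) = 1109/1321 - W/1321 (x(W, k) = (-1109 + W)/(-1321) = (-1109 + W)*(-1/1321) = 1109/1321 - W/1321)
(2362572 + x(2061, -2188))*(1963697 - 3677560) = (2362572 + (1109/1321 - 1/1321*2061))*(1963697 - 3677560) = (2362572 + (1109/1321 - 2061/1321))*(-1713863) = (2362572 - 952/1321)*(-1713863) = (3120956660/1321)*(-1713863) = -5348892144177580/1321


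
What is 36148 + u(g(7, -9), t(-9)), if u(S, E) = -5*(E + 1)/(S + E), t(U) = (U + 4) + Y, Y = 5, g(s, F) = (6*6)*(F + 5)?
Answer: 5205317/144 ≈ 36148.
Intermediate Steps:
g(s, F) = 180 + 36*F (g(s, F) = 36*(5 + F) = 180 + 36*F)
t(U) = 9 + U (t(U) = (U + 4) + 5 = (4 + U) + 5 = 9 + U)
u(S, E) = -5*(1 + E)/(E + S)
36148 + u(g(7, -9), t(-9)) = 36148 + 5*(-1 - (9 - 9))/((9 - 9) + (180 + 36*(-9))) = 36148 + 5*(-1 - 1*0)/(0 + (180 - 324)) = 36148 + 5*(-1 + 0)/(0 - 144) = 36148 + 5*(-1)/(-144) = 36148 + 5*(-1/144)*(-1) = 36148 + 5/144 = 5205317/144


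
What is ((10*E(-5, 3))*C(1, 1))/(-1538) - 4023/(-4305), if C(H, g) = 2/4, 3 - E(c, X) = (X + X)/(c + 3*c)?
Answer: 4077561/4414060 ≈ 0.92377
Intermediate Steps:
E(c, X) = 3 - X/(2*c) (E(c, X) = 3 - (X + X)/(c + 3*c) = 3 - 2*X/(4*c) = 3 - 2*X*1/(4*c) = 3 - X/(2*c))
C(H, g) = ½ (C(H, g) = 2*(¼) = ½)
((10*E(-5, 3))*C(1, 1))/(-1538) - 4023/(-4305) = ((10*(3 - ½*3/(-5)))*(½))/(-1538) - 4023/(-4305) = ((10*(3 - ½*3*(-⅕)))*(½))*(-1/1538) - 4023*(-1/4305) = ((10*(3 + 3/10))*(½))*(-1/1538) + 1341/1435 = ((10*(33/10))*(½))*(-1/1538) + 1341/1435 = (33*(½))*(-1/1538) + 1341/1435 = (33/2)*(-1/1538) + 1341/1435 = -33/3076 + 1341/1435 = 4077561/4414060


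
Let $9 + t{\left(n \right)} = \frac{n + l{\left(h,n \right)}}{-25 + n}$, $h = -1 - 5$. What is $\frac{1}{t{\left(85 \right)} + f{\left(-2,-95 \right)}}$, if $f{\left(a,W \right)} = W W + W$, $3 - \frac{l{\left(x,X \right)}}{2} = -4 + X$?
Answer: $\frac{60}{535189} \approx 0.00011211$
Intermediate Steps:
$h = -6$ ($h = -1 - 5 = -6$)
$l{\left(x,X \right)} = 14 - 2 X$ ($l{\left(x,X \right)} = 6 - 2 \left(-4 + X\right) = 6 - \left(-8 + 2 X\right) = 14 - 2 X$)
$f{\left(a,W \right)} = W + W^{2}$ ($f{\left(a,W \right)} = W^{2} + W = W + W^{2}$)
$t{\left(n \right)} = -9 + \frac{14 - n}{-25 + n}$ ($t{\left(n \right)} = -9 + \frac{n - \left(-14 + 2 n\right)}{-25 + n} = -9 + \frac{14 - n}{-25 + n}$)
$\frac{1}{t{\left(85 \right)} + f{\left(-2,-95 \right)}} = \frac{1}{\frac{239 - 850}{-25 + 85} - 95 \left(1 - 95\right)} = \frac{1}{\frac{239 - 850}{60} - -8930} = \frac{1}{\frac{1}{60} \left(-611\right) + 8930} = \frac{1}{- \frac{611}{60} + 8930} = \frac{1}{\frac{535189}{60}} = \frac{60}{535189}$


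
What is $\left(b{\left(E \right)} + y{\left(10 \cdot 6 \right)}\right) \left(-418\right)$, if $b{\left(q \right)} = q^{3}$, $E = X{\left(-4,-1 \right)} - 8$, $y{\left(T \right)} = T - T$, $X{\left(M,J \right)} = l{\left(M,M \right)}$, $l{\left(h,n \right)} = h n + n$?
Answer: $-26752$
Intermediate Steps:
$l{\left(h,n \right)} = n + h n$
$X{\left(M,J \right)} = M \left(1 + M\right)$
$y{\left(T \right)} = 0$
$E = 4$ ($E = - 4 \left(1 - 4\right) - 8 = \left(-4\right) \left(-3\right) - 8 = 12 - 8 = 4$)
$\left(b{\left(E \right)} + y{\left(10 \cdot 6 \right)}\right) \left(-418\right) = \left(4^{3} + 0\right) \left(-418\right) = \left(64 + 0\right) \left(-418\right) = 64 \left(-418\right) = -26752$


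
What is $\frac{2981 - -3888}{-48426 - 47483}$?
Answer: $- \frac{6869}{95909} \approx -0.07162$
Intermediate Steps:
$\frac{2981 - -3888}{-48426 - 47483} = \frac{2981 + \left(-32 + 3920\right)}{-95909} = \left(2981 + 3888\right) \left(- \frac{1}{95909}\right) = 6869 \left(- \frac{1}{95909}\right) = - \frac{6869}{95909}$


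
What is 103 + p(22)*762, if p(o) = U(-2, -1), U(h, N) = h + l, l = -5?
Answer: -5231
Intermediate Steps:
U(h, N) = -5 + h (U(h, N) = h - 5 = -5 + h)
p(o) = -7 (p(o) = -5 - 2 = -7)
103 + p(22)*762 = 103 - 7*762 = 103 - 5334 = -5231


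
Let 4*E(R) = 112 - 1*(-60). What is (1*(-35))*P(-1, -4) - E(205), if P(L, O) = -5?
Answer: 132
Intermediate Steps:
E(R) = 43 (E(R) = (112 - 1*(-60))/4 = (112 + 60)/4 = (1/4)*172 = 43)
(1*(-35))*P(-1, -4) - E(205) = (1*(-35))*(-5) - 1*43 = -35*(-5) - 43 = 175 - 43 = 132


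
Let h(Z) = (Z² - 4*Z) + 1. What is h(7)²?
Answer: 484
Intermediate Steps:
h(Z) = 1 + Z² - 4*Z
h(7)² = (1 + 7² - 4*7)² = (1 + 49 - 28)² = 22² = 484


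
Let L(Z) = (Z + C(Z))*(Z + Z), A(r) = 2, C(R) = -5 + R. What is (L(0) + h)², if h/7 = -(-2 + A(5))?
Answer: 0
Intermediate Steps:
L(Z) = 2*Z*(-5 + 2*Z) (L(Z) = (Z + (-5 + Z))*(Z + Z) = (-5 + 2*Z)*(2*Z) = 2*Z*(-5 + 2*Z))
h = 0 (h = 7*(-(-2 + 2)) = 7*(-1*0) = 7*0 = 0)
(L(0) + h)² = (2*0*(-5 + 2*0) + 0)² = (2*0*(-5 + 0) + 0)² = (2*0*(-5) + 0)² = (0 + 0)² = 0² = 0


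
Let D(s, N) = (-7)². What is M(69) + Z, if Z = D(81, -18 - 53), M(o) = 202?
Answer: 251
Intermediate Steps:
D(s, N) = 49
Z = 49
M(69) + Z = 202 + 49 = 251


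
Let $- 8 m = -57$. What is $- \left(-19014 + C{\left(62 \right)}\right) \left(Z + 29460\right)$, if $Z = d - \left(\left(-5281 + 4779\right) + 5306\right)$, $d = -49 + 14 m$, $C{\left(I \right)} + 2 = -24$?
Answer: $470416520$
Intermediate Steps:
$m = \frac{57}{8}$ ($m = \left(- \frac{1}{8}\right) \left(-57\right) = \frac{57}{8} \approx 7.125$)
$C{\left(I \right)} = -26$ ($C{\left(I \right)} = -2 - 24 = -26$)
$d = \frac{203}{4}$ ($d = -49 + 14 \cdot \frac{57}{8} = -49 + \frac{399}{4} = \frac{203}{4} \approx 50.75$)
$Z = - \frac{19013}{4}$ ($Z = \frac{203}{4} - \left(\left(-5281 + 4779\right) + 5306\right) = \frac{203}{4} - \left(-502 + 5306\right) = \frac{203}{4} - 4804 = - \frac{19013}{4} \approx -4753.3$)
$- \left(-19014 + C{\left(62 \right)}\right) \left(Z + 29460\right) = - \left(-19014 - 26\right) \left(- \frac{19013}{4} + 29460\right) = - \frac{\left(-19040\right) 98827}{4} = \left(-1\right) \left(-470416520\right) = 470416520$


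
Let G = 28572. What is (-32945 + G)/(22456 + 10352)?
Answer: -4373/32808 ≈ -0.13329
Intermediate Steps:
(-32945 + G)/(22456 + 10352) = (-32945 + 28572)/(22456 + 10352) = -4373/32808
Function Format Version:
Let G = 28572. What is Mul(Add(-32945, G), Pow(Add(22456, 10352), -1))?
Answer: Rational(-4373, 32808) ≈ -0.13329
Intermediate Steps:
Mul(Add(-32945, G), Pow(Add(22456, 10352), -1)) = Mul(Add(-32945, 28572), Pow(Add(22456, 10352), -1)) = Mul(-4373, Pow(32808, -1)) = Mul(-4373, Rational(1, 32808)) = Rational(-4373, 32808)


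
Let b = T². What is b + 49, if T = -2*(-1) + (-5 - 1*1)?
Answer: 65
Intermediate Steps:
T = -4 (T = 2 + (-5 - 1) = 2 - 6 = -4)
b = 16 (b = (-4)² = 16)
b + 49 = 16 + 49 = 65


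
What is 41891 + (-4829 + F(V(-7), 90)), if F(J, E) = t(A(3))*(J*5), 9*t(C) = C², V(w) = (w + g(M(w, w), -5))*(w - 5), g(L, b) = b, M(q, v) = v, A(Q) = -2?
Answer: 37382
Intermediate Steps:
V(w) = (-5 + w)² (V(w) = (w - 5)*(w - 5) = (-5 + w)*(-5 + w) = (-5 + w)²)
t(C) = C²/9
F(J, E) = 20*J/9 (F(J, E) = ((⅑)*(-2)²)*(J*5) = ((⅑)*4)*(5*J) = 4*(5*J)/9 = 20*J/9)
41891 + (-4829 + F(V(-7), 90)) = 41891 + (-4829 + 20*(25 + (-7)² - 10*(-7))/9) = 41891 + (-4829 + 20*(25 + 49 + 70)/9) = 41891 + (-4829 + (20/9)*144) = 41891 + (-4829 + 320) = 41891 - 4509 = 37382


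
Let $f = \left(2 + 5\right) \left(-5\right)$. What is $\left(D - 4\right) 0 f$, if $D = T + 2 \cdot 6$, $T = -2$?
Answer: $0$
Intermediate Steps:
$D = 10$ ($D = -2 + 2 \cdot 6 = -2 + 12 = 10$)
$f = -35$ ($f = 7 \left(-5\right) = -35$)
$\left(D - 4\right) 0 f = \left(10 - 4\right) 0 \left(-35\right) = 6 \cdot 0 \left(-35\right) = 0 \left(-35\right) = 0$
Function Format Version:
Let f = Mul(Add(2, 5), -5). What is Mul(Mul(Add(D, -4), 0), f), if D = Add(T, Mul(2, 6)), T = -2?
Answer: 0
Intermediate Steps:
D = 10 (D = Add(-2, Mul(2, 6)) = Add(-2, 12) = 10)
f = -35 (f = Mul(7, -5) = -35)
Mul(Mul(Add(D, -4), 0), f) = Mul(Mul(Add(10, -4), 0), -35) = Mul(Mul(6, 0), -35) = Mul(0, -35) = 0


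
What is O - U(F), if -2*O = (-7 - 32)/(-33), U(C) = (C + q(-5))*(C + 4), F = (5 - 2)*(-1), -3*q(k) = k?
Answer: 49/66 ≈ 0.74242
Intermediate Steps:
q(k) = -k/3
F = -3 (F = 3*(-1) = -3)
U(C) = (4 + C)*(5/3 + C) (U(C) = (C - ⅓*(-5))*(C + 4) = (C + 5/3)*(4 + C) = (5/3 + C)*(4 + C) = (4 + C)*(5/3 + C))
O = -13/22 (O = -(-7 - 32)/(2*(-33)) = -(-39)*(-1)/(2*33) = -½*13/11 = -13/22 ≈ -0.59091)
O - U(F) = -13/22 - (20/3 + (-3)² + (17/3)*(-3)) = -13/22 - (20/3 + 9 - 17) = -13/22 - 1*(-4/3) = -13/22 + 4/3 = 49/66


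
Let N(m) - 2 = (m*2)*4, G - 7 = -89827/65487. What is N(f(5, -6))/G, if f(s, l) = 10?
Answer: 2684967/184291 ≈ 14.569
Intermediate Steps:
G = 368582/65487 (G = 7 - 89827/65487 = 368582/65487 ≈ 5.6283)
N(m) = 2 + 8*m (N(m) = 2 + (m*2)*4 = 2 + (2*m)*4 = 2 + 8*m)
N(f(5, -6))/G = (2 + 8*10)/(368582/65487) = (2 + 80)*(65487/368582) = 82*(65487/368582) = 2684967/184291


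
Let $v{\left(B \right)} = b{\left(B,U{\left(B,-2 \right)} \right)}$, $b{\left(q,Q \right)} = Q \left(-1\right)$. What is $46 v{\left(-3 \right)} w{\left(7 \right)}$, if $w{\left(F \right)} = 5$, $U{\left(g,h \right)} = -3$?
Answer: $690$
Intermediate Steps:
$b{\left(q,Q \right)} = - Q$
$v{\left(B \right)} = 3$ ($v{\left(B \right)} = \left(-1\right) \left(-3\right) = 3$)
$46 v{\left(-3 \right)} w{\left(7 \right)} = 46 \cdot 3 \cdot 5 = 138 \cdot 5 = 690$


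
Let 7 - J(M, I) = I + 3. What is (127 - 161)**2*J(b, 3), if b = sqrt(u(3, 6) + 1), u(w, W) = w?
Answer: 1156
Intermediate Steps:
b = 2 (b = sqrt(3 + 1) = sqrt(4) = 2)
J(M, I) = 4 - I (J(M, I) = 7 - (I + 3) = 7 - (3 + I) = 7 + (-3 - I) = 4 - I)
(127 - 161)**2*J(b, 3) = (127 - 161)**2*(4 - 1*3) = (-34)**2*(4 - 3) = 1156*1 = 1156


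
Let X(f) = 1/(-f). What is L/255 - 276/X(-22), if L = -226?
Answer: -1548586/255 ≈ -6072.9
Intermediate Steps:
X(f) = -1/f
L/255 - 276/X(-22) = -226/255 - 276/((-1/(-22))) = -226*1/255 - 276/((-1*(-1/22))) = -226/255 - 276/1/22 = -226/255 - 276*22 = -226/255 - 6072 = -1548586/255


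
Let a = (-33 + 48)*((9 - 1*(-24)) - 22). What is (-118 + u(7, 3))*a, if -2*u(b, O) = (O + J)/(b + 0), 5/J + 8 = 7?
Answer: -136125/7 ≈ -19446.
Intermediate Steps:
J = -5 (J = 5/(-8 + 7) = 5/(-1) = 5*(-1) = -5)
u(b, O) = -(-5 + O)/(2*b) (u(b, O) = -(O - 5)/(2*(b + 0)) = -(-5 + O)/(2*b))
a = 165 (a = 15*((9 + 24) - 22) = 15*(33 - 22) = 15*11 = 165)
(-118 + u(7, 3))*a = (-118 + (½)*(5 - 1*3)/7)*165 = (-118 + (½)*(⅐)*(5 - 3))*165 = (-118 + (½)*(⅐)*2)*165 = (-118 + ⅐)*165 = -825/7*165 = -136125/7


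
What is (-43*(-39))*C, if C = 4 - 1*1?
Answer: 5031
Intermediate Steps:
C = 3 (C = 4 - 1 = 3)
(-43*(-39))*C = -43*(-39)*3 = 1677*3 = 5031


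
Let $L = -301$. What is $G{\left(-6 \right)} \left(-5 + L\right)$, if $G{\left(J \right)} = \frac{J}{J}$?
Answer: $-306$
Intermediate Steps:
$G{\left(J \right)} = 1$
$G{\left(-6 \right)} \left(-5 + L\right) = 1 \left(-5 - 301\right) = 1 \left(-306\right) = -306$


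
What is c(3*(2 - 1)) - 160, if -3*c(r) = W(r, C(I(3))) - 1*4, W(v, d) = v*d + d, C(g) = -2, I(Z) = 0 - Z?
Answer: -156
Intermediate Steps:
I(Z) = -Z
W(v, d) = d + d*v (W(v, d) = d*v + d = d + d*v)
c(r) = 2 + 2*r/3 (c(r) = -(-2*(1 + r) - 1*4)/3 = -((-2 - 2*r) - 4)/3 = -(-6 - 2*r)/3 = 2 + 2*r/3)
c(3*(2 - 1)) - 160 = (2 + 2*(3*(2 - 1))/3) - 160 = (2 + 2*(3*1)/3) - 160 = (2 + (⅔)*3) - 160 = (2 + 2) - 160 = 4 - 160 = -156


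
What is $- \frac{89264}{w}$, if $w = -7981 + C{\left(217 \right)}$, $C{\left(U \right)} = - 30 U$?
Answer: $\frac{89264}{14491} \approx 6.16$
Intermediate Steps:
$w = -14491$ ($w = -7981 - 6510 = -14491$)
$- \frac{89264}{w} = - \frac{89264}{-14491} = \left(-89264\right) \left(- \frac{1}{14491}\right) = \frac{89264}{14491}$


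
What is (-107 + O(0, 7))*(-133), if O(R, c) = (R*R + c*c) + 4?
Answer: 7182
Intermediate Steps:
O(R, c) = 4 + R**2 + c**2 (O(R, c) = (R**2 + c**2) + 4 = 4 + R**2 + c**2)
(-107 + O(0, 7))*(-133) = (-107 + (4 + 0**2 + 7**2))*(-133) = (-107 + (4 + 0 + 49))*(-133) = (-107 + 53)*(-133) = -54*(-133) = 7182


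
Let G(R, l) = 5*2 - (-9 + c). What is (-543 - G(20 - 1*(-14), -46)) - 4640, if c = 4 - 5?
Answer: -5203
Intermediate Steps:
c = -1
G(R, l) = 20 (G(R, l) = 5*2 - (-9 - 1) = 10 - 1*(-10) = 10 + 10 = 20)
(-543 - G(20 - 1*(-14), -46)) - 4640 = (-543 - 1*20) - 4640 = (-543 - 20) - 4640 = -563 - 4640 = -5203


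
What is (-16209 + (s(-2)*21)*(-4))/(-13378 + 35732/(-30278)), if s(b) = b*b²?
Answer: 235214643/202547408 ≈ 1.1613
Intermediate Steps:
s(b) = b³
(-16209 + (s(-2)*21)*(-4))/(-13378 + 35732/(-30278)) = (-16209 + ((-2)³*21)*(-4))/(-13378 + 35732/(-30278)) = (-16209 - 8*21*(-4))/(-13378 + 35732*(-1/30278)) = (-16209 - 168*(-4))/(-13378 - 17866/15139) = (-16209 + 672)/(-202547408/15139) = -15537*(-15139/202547408) = 235214643/202547408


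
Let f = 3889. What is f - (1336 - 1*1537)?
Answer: 4090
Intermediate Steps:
f - (1336 - 1*1537) = 3889 - (1336 - 1*1537) = 3889 - (1336 - 1537) = 3889 - 1*(-201) = 3889 + 201 = 4090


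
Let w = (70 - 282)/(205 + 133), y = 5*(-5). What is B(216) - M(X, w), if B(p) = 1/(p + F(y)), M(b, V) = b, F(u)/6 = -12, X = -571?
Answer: 82225/144 ≈ 571.01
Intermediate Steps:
y = -25
F(u) = -72 (F(u) = 6*(-12) = -72)
w = -106/169 (w = -212/338 = -212*1/338 = -106/169 ≈ -0.62722)
B(p) = 1/(-72 + p) (B(p) = 1/(p - 72) = 1/(-72 + p))
B(216) - M(X, w) = 1/(-72 + 216) - 1*(-571) = 1/144 + 571 = 82225/144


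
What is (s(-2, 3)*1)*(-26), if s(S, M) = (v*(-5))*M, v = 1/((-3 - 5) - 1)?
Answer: -130/3 ≈ -43.333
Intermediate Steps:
v = -⅑ (v = 1/(-8 - 1) = 1/(-9) = -⅑ ≈ -0.11111)
s(S, M) = 5*M/9 (s(S, M) = (-⅑*(-5))*M = 5*M/9)
(s(-2, 3)*1)*(-26) = (((5/9)*3)*1)*(-26) = ((5/3)*1)*(-26) = (5/3)*(-26) = -130/3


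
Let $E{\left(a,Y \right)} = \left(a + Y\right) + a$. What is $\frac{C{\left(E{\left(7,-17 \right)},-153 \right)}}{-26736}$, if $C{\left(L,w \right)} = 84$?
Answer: $- \frac{7}{2228} \approx -0.0031418$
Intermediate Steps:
$E{\left(a,Y \right)} = Y + 2 a$ ($E{\left(a,Y \right)} = \left(Y + a\right) + a = Y + 2 a$)
$\frac{C{\left(E{\left(7,-17 \right)},-153 \right)}}{-26736} = \frac{84}{-26736} = 84 \left(- \frac{1}{26736}\right) = - \frac{7}{2228}$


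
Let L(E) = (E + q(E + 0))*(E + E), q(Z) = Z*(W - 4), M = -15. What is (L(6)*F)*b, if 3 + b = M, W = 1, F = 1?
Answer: 2592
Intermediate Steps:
b = -18 (b = -3 - 15 = -18)
q(Z) = -3*Z (q(Z) = Z*(1 - 4) = Z*(-3) = -3*Z)
L(E) = -4*E² (L(E) = (E - 3*(E + 0))*(E + E) = (E - 3*E)*(2*E) = (-2*E)*(2*E) = -4*E²)
(L(6)*F)*b = (-4*6²*1)*(-18) = (-4*36*1)*(-18) = -144*1*(-18) = -144*(-18) = 2592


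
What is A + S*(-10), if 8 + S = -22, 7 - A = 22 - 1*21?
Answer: 306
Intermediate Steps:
A = 6 (A = 7 - (22 - 1*21) = 7 - (22 - 21) = 7 - 1*1 = 7 - 1 = 6)
S = -30 (S = -8 - 22 = -30)
A + S*(-10) = 6 - 30*(-10) = 6 + 300 = 306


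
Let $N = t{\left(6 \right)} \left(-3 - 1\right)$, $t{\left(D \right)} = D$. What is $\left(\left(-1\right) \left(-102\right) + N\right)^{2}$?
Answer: $6084$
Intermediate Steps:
$N = -24$ ($N = 6 \left(-3 - 1\right) = 6 \left(-4\right) = -24$)
$\left(\left(-1\right) \left(-102\right) + N\right)^{2} = \left(\left(-1\right) \left(-102\right) - 24\right)^{2} = \left(102 - 24\right)^{2} = 78^{2} = 6084$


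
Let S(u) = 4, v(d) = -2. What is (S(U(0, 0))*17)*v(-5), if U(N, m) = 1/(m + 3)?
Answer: -136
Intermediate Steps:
U(N, m) = 1/(3 + m)
(S(U(0, 0))*17)*v(-5) = (4*17)*(-2) = 68*(-2) = -136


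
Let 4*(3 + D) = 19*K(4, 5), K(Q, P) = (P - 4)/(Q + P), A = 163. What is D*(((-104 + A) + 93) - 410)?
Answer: 3827/6 ≈ 637.83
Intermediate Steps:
K(Q, P) = (-4 + P)/(P + Q)
D = -89/36 (D = -3 + (19*((-4 + 5)/(5 + 4)))/4 = -3 + (19*(1/9))/4 = -3 + (19*((⅑)*1))/4 = -3 + (19*(⅑))/4 = -3 + (¼)*(19/9) = -3 + 19/36 = -89/36 ≈ -2.4722)
D*(((-104 + A) + 93) - 410) = -89*(((-104 + 163) + 93) - 410)/36 = -89*((59 + 93) - 410)/36 = -89*(152 - 410)/36 = -89/36*(-258) = 3827/6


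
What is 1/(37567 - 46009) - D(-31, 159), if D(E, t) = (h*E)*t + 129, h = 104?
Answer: 4326415253/8442 ≈ 5.1249e+5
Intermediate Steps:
D(E, t) = 129 + 104*E*t (D(E, t) = (104*E)*t + 129 = 104*E*t + 129 = 129 + 104*E*t)
1/(37567 - 46009) - D(-31, 159) = 1/(37567 - 46009) - (129 + 104*(-31)*159) = 1/(-8442) - (129 - 512616) = -1/8442 - 1*(-512487) = -1/8442 + 512487 = 4326415253/8442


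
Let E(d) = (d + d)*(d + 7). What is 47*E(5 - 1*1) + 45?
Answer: 4181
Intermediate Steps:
E(d) = 2*d*(7 + d) (E(d) = (2*d)*(7 + d) = 2*d*(7 + d))
47*E(5 - 1*1) + 45 = 47*(2*(5 - 1*1)*(7 + (5 - 1*1))) + 45 = 47*(2*(5 - 1)*(7 + (5 - 1))) + 45 = 47*(2*4*(7 + 4)) + 45 = 47*(2*4*11) + 45 = 47*88 + 45 = 4136 + 45 = 4181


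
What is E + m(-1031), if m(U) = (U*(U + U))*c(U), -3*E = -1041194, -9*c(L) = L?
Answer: 2194949164/9 ≈ 2.4388e+8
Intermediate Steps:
c(L) = -L/9
E = 1041194/3 (E = -⅓*(-1041194) = 1041194/3 ≈ 3.4706e+5)
m(U) = -2*U³/9 (m(U) = (U*(U + U))*(-U/9) = (U*(2*U))*(-U/9) = (2*U²)*(-U/9) = -2*U³/9)
E + m(-1031) = 1041194/3 - 2/9*(-1031)³ = 1041194/3 - 2/9*(-1095912791) = 1041194/3 + 2191825582/9 = 2194949164/9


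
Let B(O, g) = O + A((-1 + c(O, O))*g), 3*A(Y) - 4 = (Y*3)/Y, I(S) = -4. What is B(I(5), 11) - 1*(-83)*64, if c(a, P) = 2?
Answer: 15931/3 ≈ 5310.3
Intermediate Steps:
A(Y) = 7/3 (A(Y) = 4/3 + ((Y*3)/Y)/3 = 4/3 + ((3*Y)/Y)/3 = 4/3 + (⅓)*3 = 4/3 + 1 = 7/3)
B(O, g) = 7/3 + O (B(O, g) = O + 7/3 = 7/3 + O)
B(I(5), 11) - 1*(-83)*64 = (7/3 - 4) - 1*(-83)*64 = -5/3 + 83*64 = -5/3 + 5312 = 15931/3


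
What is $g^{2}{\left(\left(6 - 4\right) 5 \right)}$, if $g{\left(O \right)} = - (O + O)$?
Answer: $400$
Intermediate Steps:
$g{\left(O \right)} = - 2 O$
$g^{2}{\left(\left(6 - 4\right) 5 \right)} = \left(- 2 \left(6 - 4\right) 5\right)^{2} = \left(- 2 \cdot 2 \cdot 5\right)^{2} = \left(\left(-2\right) 10\right)^{2} = \left(-20\right)^{2} = 400$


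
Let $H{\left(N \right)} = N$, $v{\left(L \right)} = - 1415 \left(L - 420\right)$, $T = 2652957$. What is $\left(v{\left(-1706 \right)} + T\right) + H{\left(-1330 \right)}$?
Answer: $5659917$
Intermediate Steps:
$v{\left(L \right)} = 594300 - 1415 L$ ($v{\left(L \right)} = - 1415 \left(-420 + L\right) = 594300 - 1415 L$)
$\left(v{\left(-1706 \right)} + T\right) + H{\left(-1330 \right)} = \left(\left(594300 - -2413990\right) + 2652957\right) - 1330 = \left(\left(594300 + 2413990\right) + 2652957\right) - 1330 = \left(3008290 + 2652957\right) - 1330 = 5661247 - 1330 = 5659917$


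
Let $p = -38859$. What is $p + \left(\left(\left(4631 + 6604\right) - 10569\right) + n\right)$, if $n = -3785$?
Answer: $-41978$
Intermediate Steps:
$p + \left(\left(\left(4631 + 6604\right) - 10569\right) + n\right) = -38859 + \left(\left(\left(4631 + 6604\right) - 10569\right) - 3785\right) = -38859 + \left(\left(11235 - 10569\right) - 3785\right) = -38859 + \left(666 - 3785\right) = -38859 - 3119 = -41978$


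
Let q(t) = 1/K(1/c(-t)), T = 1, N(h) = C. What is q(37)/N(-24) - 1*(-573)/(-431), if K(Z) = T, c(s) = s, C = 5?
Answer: -2434/2155 ≈ -1.1295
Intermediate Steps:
N(h) = 5
K(Z) = 1
q(t) = 1 (q(t) = 1/1 = 1)
q(37)/N(-24) - 1*(-573)/(-431) = 1/5 - 1*(-573)/(-431) = 1*(⅕) + 573*(-1/431) = ⅕ - 573/431 = -2434/2155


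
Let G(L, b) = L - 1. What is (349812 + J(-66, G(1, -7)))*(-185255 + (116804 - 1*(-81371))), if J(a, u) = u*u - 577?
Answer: 4512116200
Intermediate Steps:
G(L, b) = -1 + L
J(a, u) = -577 + u**2 (J(a, u) = u**2 - 577 = -577 + u**2)
(349812 + J(-66, G(1, -7)))*(-185255 + (116804 - 1*(-81371))) = (349812 + (-577 + (-1 + 1)**2))*(-185255 + (116804 - 1*(-81371))) = (349812 + (-577 + 0**2))*(-185255 + (116804 + 81371)) = (349812 + (-577 + 0))*(-185255 + 198175) = (349812 - 577)*12920 = 349235*12920 = 4512116200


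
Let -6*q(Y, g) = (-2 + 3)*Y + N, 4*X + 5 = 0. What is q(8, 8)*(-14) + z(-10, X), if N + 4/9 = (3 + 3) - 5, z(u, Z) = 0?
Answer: 539/27 ≈ 19.963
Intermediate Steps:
X = -5/4 (X = -5/4 + (¼)*0 = -5/4 + 0 = -5/4 ≈ -1.2500)
N = 5/9 (N = -4/9 + ((3 + 3) - 5) = -4/9 + (6 - 5) = -4/9 + 1 = 5/9 ≈ 0.55556)
q(Y, g) = -5/54 - Y/6 (q(Y, g) = -((-2 + 3)*Y + 5/9)/6 = -(1*Y + 5/9)/6 = -(Y + 5/9)/6 = -(5/9 + Y)/6 = -5/54 - Y/6)
q(8, 8)*(-14) + z(-10, X) = (-5/54 - ⅙*8)*(-14) + 0 = (-5/54 - 4/3)*(-14) + 0 = -77/54*(-14) + 0 = 539/27 + 0 = 539/27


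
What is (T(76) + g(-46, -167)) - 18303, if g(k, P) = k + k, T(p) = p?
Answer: -18319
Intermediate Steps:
g(k, P) = 2*k
(T(76) + g(-46, -167)) - 18303 = (76 + 2*(-46)) - 18303 = (76 - 92) - 18303 = -16 - 18303 = -18319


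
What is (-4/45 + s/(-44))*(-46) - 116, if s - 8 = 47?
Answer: -4897/90 ≈ -54.411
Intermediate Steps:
s = 55 (s = 8 + 47 = 55)
(-4/45 + s/(-44))*(-46) - 116 = (-4/45 + 55/(-44))*(-46) - 116 = (-4*1/45 + 55*(-1/44))*(-46) - 116 = (-4/45 - 5/4)*(-46) - 116 = -241/180*(-46) - 116 = 5543/90 - 116 = -4897/90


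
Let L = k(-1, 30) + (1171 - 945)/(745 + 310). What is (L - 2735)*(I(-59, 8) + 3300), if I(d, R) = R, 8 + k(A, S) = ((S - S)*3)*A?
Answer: -9572157812/1055 ≈ -9.0731e+6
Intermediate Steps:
k(A, S) = -8 (k(A, S) = -8 + ((S - S)*3)*A = -8 + (0*3)*A = -8 + 0*A = -8 + 0 = -8)
L = -8214/1055 (L = -8 + (1171 - 945)/(745 + 310) = -8 + 226/1055 = -8214/1055 ≈ -7.7858)
(L - 2735)*(I(-59, 8) + 3300) = (-8214/1055 - 2735)*(8 + 3300) = -2893639/1055*3308 = -9572157812/1055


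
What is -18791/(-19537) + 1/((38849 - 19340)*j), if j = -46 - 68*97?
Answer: 347844971123/361654369398 ≈ 0.96182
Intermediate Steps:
j = -6642 (j = -46 - 6596 = -6642)
-18791/(-19537) + 1/((38849 - 19340)*j) = -18791/(-19537) + 1/((38849 - 19340)*(-6642)) = -18791*(-1/19537) - 1/6642/19509 = 18791/19537 + (1/19509)*(-1/6642) = 18791/19537 - 1/129578778 = 347844971123/361654369398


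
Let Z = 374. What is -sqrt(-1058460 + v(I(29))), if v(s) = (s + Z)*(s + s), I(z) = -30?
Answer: -30*I*sqrt(1199) ≈ -1038.8*I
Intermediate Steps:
v(s) = 2*s*(374 + s) (v(s) = (s + 374)*(s + s) = (374 + s)*(2*s) = 2*s*(374 + s))
-sqrt(-1058460 + v(I(29))) = -sqrt(-1058460 + 2*(-30)*(374 - 30)) = -sqrt(-1058460 + 2*(-30)*344) = -sqrt(-1058460 - 20640) = -sqrt(-1079100) = -30*I*sqrt(1199)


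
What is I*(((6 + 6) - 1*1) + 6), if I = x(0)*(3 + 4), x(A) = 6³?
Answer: 25704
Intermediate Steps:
x(A) = 216
I = 1512 (I = 216*(3 + 4) = 216*7 = 1512)
I*(((6 + 6) - 1*1) + 6) = 1512*(((6 + 6) - 1*1) + 6) = 1512*((12 - 1) + 6) = 1512*(11 + 6) = 1512*17 = 25704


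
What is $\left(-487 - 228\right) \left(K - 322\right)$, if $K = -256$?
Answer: $413270$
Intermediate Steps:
$\left(-487 - 228\right) \left(K - 322\right) = \left(-487 - 228\right) \left(-256 - 322\right) = \left(-715\right) \left(-578\right) = 413270$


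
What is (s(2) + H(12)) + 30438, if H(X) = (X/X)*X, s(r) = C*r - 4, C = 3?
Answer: 30452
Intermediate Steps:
s(r) = -4 + 3*r (s(r) = 3*r - 4 = -4 + 3*r)
H(X) = X (H(X) = 1*X = X)
(s(2) + H(12)) + 30438 = ((-4 + 3*2) + 12) + 30438 = ((-4 + 6) + 12) + 30438 = (2 + 12) + 30438 = 14 + 30438 = 30452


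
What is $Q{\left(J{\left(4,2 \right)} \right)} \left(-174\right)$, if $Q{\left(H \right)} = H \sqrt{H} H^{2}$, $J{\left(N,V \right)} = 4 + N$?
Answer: $- 178176 \sqrt{2} \approx -2.5198 \cdot 10^{5}$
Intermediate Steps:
$Q{\left(H \right)} = H^{\frac{7}{2}}$ ($Q{\left(H \right)} = H^{\frac{3}{2}} H^{2} = H^{\frac{7}{2}}$)
$Q{\left(J{\left(4,2 \right)} \right)} \left(-174\right) = \left(4 + 4\right)^{\frac{7}{2}} \left(-174\right) = 8^{\frac{7}{2}} \left(-174\right) = 1024 \sqrt{2} \left(-174\right) = - 178176 \sqrt{2}$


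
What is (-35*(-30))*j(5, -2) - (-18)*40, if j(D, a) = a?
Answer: -1380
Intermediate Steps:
(-35*(-30))*j(5, -2) - (-18)*40 = -35*(-30)*(-2) - (-18)*40 = 1050*(-2) - 1*(-720) = -2100 + 720 = -1380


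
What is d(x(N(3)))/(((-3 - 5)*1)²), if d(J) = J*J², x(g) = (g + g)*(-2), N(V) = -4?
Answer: 64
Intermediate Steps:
x(g) = -4*g (x(g) = (2*g)*(-2) = -4*g)
d(J) = J³
d(x(N(3)))/(((-3 - 5)*1)²) = (-4*(-4))³/(((-3 - 5)*1)²) = 16³/((-8*1)²) = 4096/((-8)²) = 4096/64 = 4096*(1/64) = 64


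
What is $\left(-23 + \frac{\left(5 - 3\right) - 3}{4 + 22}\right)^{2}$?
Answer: $\frac{358801}{676} \approx 530.77$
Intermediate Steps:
$\left(-23 + \frac{\left(5 - 3\right) - 3}{4 + 22}\right)^{2} = \left(-23 + \frac{\left(5 - 3\right) - 3}{26}\right)^{2} = \left(-23 + \left(2 - 3\right) \frac{1}{26}\right)^{2} = \left(-23 - \frac{1}{26}\right)^{2} = \left(- \frac{599}{26}\right)^{2} = \frac{358801}{676}$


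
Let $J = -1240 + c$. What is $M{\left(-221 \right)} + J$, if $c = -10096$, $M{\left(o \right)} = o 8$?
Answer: $-13104$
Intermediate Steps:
$M{\left(o \right)} = 8 o$
$J = -11336$ ($J = -1240 - 10096 = -11336$)
$M{\left(-221 \right)} + J = 8 \left(-221\right) - 11336 = -1768 - 11336 = -13104$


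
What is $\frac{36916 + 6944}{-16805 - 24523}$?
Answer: $- \frac{3655}{3444} \approx -1.0613$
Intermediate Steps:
$\frac{36916 + 6944}{-16805 - 24523} = \frac{43860}{-41328} = 43860 \left(- \frac{1}{41328}\right) = - \frac{3655}{3444}$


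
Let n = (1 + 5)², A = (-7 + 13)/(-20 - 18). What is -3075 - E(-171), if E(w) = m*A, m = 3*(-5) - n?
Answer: -58578/19 ≈ -3083.1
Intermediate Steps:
A = -3/19 (A = 6/(-38) = 6*(-1/38) = -3/19 ≈ -0.15789)
n = 36 (n = 6² = 36)
m = -51 (m = 3*(-5) - 1*36 = -15 - 36 = -51)
E(w) = 153/19 (E(w) = -51*(-3/19) = 153/19)
-3075 - E(-171) = -3075 - 1*153/19 = -3075 - 153/19 = -58578/19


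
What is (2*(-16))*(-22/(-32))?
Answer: -22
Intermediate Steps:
(2*(-16))*(-22/(-32)) = -(-704)*(-1)/32 = -32*11/16 = -22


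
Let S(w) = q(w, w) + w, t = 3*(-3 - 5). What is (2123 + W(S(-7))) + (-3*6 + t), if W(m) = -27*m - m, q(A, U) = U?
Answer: 2473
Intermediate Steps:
t = -24 (t = 3*(-8) = -24)
S(w) = 2*w (S(w) = w + w = 2*w)
W(m) = -28*m
(2123 + W(S(-7))) + (-3*6 + t) = (2123 - 56*(-7)) + (-3*6 - 24) = (2123 - 28*(-14)) + (-18 - 24) = (2123 + 392) - 42 = 2515 - 42 = 2473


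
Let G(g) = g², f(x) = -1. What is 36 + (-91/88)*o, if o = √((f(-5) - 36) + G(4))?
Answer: 36 - 91*I*√21/88 ≈ 36.0 - 4.7388*I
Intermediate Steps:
o = I*√21 (o = √((-1 - 36) + 4²) = √(-37 + 16) = √(-21) = I*√21 ≈ 4.5826*I)
36 + (-91/88)*o = 36 + (-91/88)*(I*√21) = 36 + (-91*1/88)*(I*√21) = 36 - 91*I*√21/88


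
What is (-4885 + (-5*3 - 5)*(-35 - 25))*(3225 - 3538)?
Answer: 1153405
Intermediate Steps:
(-4885 + (-5*3 - 5)*(-35 - 25))*(3225 - 3538) = (-4885 + (-15 - 5)*(-60))*(-313) = (-4885 - 20*(-60))*(-313) = (-4885 + 1200)*(-313) = -3685*(-313) = 1153405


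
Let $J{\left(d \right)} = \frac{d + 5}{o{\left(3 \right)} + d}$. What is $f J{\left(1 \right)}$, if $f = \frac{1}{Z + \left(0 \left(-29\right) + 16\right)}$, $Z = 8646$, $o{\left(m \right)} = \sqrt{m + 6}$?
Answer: $\frac{3}{17324} \approx 0.00017317$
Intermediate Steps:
$o{\left(m \right)} = \sqrt{6 + m}$
$J{\left(d \right)} = \frac{5 + d}{3 + d}$ ($J{\left(d \right)} = \frac{d + 5}{\sqrt{6 + 3} + d} = \frac{5 + d}{\sqrt{9} + d} = \frac{5 + d}{3 + d}$)
$f = \frac{1}{8662}$ ($f = \frac{1}{8646 + \left(0 \left(-29\right) + 16\right)} = \frac{1}{8646 + \left(0 + 16\right)} = \frac{1}{8646 + 16} = \frac{1}{8662} \approx 0.00011545$)
$f J{\left(1 \right)} = \frac{\frac{1}{3 + 1} \left(5 + 1\right)}{8662} = \frac{\frac{1}{4} \cdot 6}{8662} = \frac{1}{8662} \cdot \frac{3}{2} = \frac{3}{17324}$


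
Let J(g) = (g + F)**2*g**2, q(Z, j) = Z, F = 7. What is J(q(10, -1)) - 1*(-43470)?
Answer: 72370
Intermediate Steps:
J(g) = g**2*(7 + g)**2 (J(g) = (g + 7)**2*g**2 = (7 + g)**2*g**2 = g**2*(7 + g)**2)
J(q(10, -1)) - 1*(-43470) = 10**2*(7 + 10)**2 - 1*(-43470) = 100*17**2 + 43470 = 100*289 + 43470 = 28900 + 43470 = 72370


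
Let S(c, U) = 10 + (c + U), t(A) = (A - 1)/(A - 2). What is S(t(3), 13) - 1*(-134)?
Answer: 159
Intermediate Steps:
t(A) = (-1 + A)/(-2 + A)
S(c, U) = 10 + U + c (S(c, U) = 10 + (U + c) = 10 + U + c)
S(t(3), 13) - 1*(-134) = (10 + 13 + (-1 + 3)/(-2 + 3)) - 1*(-134) = (10 + 13 + 2/1) + 134 = (10 + 13 + 1*2) + 134 = (10 + 13 + 2) + 134 = 25 + 134 = 159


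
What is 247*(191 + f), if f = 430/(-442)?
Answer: 797924/17 ≈ 46937.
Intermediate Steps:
f = -215/221 (f = 430*(-1/442) = -215/221 ≈ -0.97285)
247*(191 + f) = 247*(191 - 215/221) = 247*(41996/221) = 797924/17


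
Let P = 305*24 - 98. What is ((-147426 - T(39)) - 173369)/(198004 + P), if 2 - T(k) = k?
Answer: -160379/102613 ≈ -1.5630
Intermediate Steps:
T(k) = 2 - k
P = 7222 (P = 7320 - 98 = 7222)
((-147426 - T(39)) - 173369)/(198004 + P) = ((-147426 - (2 - 1*39)) - 173369)/(198004 + 7222) = ((-147426 - (2 - 39)) - 173369)/205226 = ((-147426 - 1*(-37)) - 173369)*(1/205226) = ((-147426 + 37) - 173369)*(1/205226) = (-147389 - 173369)*(1/205226) = -320758*1/205226 = -160379/102613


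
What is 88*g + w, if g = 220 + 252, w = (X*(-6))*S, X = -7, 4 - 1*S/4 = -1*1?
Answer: 42376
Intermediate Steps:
S = 20 (S = 16 - (-4) = 16 - 4*(-1) = 16 + 4 = 20)
w = 840 (w = -7*(-6)*20 = 42*20 = 840)
g = 472
88*g + w = 88*472 + 840 = 41536 + 840 = 42376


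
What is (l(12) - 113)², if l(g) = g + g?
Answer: 7921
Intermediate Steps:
l(g) = 2*g
(l(12) - 113)² = (2*12 - 113)² = (24 - 113)² = (-89)² = 7921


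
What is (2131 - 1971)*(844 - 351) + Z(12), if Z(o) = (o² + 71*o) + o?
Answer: 79888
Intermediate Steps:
Z(o) = o² + 72*o
(2131 - 1971)*(844 - 351) + Z(12) = (2131 - 1971)*(844 - 351) + 12*(72 + 12) = 160*493 + 12*84 = 78880 + 1008 = 79888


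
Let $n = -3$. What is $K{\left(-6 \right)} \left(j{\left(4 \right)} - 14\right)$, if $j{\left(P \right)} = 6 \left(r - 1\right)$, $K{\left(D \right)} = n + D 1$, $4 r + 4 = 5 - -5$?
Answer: $99$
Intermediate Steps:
$r = \frac{3}{2}$ ($r = -1 + \frac{5 - -5}{4} = -1 + \frac{5 + 5}{4} = -1 + \frac{1}{4} \cdot 10 = -1 + \frac{5}{2} = \frac{3}{2} \approx 1.5$)
$K{\left(D \right)} = -3 + D$ ($K{\left(D \right)} = -3 + D 1 = -3 + D$)
$j{\left(P \right)} = 3$ ($j{\left(P \right)} = 6 \left(\frac{3}{2} - 1\right) = 6 \cdot \frac{1}{2} = 3$)
$K{\left(-6 \right)} \left(j{\left(4 \right)} - 14\right) = \left(-3 - 6\right) \left(3 - 14\right) = \left(-9\right) \left(-11\right) = 99$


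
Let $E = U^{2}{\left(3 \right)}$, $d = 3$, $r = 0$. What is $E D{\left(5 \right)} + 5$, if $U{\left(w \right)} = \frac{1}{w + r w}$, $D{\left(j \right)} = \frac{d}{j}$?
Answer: $\frac{76}{15} \approx 5.0667$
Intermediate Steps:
$D{\left(j \right)} = \frac{3}{j}$
$U{\left(w \right)} = \frac{1}{w}$ ($U{\left(w \right)} = \frac{1}{w + 0 w} = \frac{1}{w + 0} = \frac{1}{w}$)
$E = \frac{1}{9}$ ($E = \left(\frac{1}{3}\right)^{2} = \frac{1}{9} \approx 0.11111$)
$E D{\left(5 \right)} + 5 = \frac{3 \cdot \frac{1}{5}}{9} + 5 = \frac{1}{9} \cdot \frac{3}{5} + 5 = \frac{1}{15} + 5 = \frac{76}{15}$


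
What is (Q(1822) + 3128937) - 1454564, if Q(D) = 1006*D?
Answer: 3507305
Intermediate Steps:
(Q(1822) + 3128937) - 1454564 = (1006*1822 + 3128937) - 1454564 = (1832932 + 3128937) - 1454564 = 4961869 - 1454564 = 3507305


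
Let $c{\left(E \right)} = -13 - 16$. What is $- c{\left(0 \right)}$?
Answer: $29$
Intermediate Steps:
$c{\left(E \right)} = -29$ ($c{\left(E \right)} = -13 - 16 = -29$)
$- c{\left(0 \right)} = \left(-1\right) \left(-29\right) = 29$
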